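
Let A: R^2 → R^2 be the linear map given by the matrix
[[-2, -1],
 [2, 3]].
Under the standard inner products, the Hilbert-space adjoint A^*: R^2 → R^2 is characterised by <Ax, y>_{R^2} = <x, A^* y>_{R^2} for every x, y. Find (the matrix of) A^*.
A^* = A^T =
[[-2, 2],
 [-1, 3]]

For real matrices with standard dot products, the defining identity <Ax, y> = <x, A^* y> gives (Ax)^T y = x^T (A^*) y, i.e. x^T A^T y = x^T (A^*) y. Since this holds for all x, y, we must have A^* = A^T. Therefore
A^* =
[[-2, 2],
 [-1, 3]].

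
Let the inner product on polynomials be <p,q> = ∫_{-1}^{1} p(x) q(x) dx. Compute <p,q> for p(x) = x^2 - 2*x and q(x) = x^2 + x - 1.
<p,q> = -8/5

Expand the product: p(x)·q(x) = x^4 - x^3 - 3*x^2 + 2*x.
∫_{-1}^{1} of each monomial x^k gives [2/(k+1) if k even, 0 if k odd]. Integrating term-by-term (or equivalently evaluating the antiderivative F(x) = x^5/5 - x^4/4 - x^3 + x^2 at the endpoints):
  F(1) − F(−1) = -1/20 − (31/20) = -8/5.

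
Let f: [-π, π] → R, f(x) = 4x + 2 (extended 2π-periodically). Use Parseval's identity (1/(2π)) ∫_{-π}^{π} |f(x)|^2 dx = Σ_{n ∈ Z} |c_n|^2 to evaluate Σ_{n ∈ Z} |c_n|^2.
Σ |c_n|^2 = 16π^2/3 + 4

Expand and integrate term by term over [-π, π]:
  ∫ (4x)^2 dx = 16·(2π^3/3); ∫ 2·4·(2)·x dx = 0 (odd integrand); ∫ 2^2 dx = 4·2π.
So (1/(2π)) ∫_{-π}^{π} (4x + 2)^2 dx = 16π^2/3 + 4 = 16π^2/3 + 4.
Parseval ⇒ Σ |c_n|^2 = 16π^2/3 + 4.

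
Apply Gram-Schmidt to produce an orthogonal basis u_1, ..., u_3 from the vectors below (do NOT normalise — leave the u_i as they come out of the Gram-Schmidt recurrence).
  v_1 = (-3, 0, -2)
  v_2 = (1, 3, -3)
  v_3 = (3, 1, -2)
Orthogonal basis:
  u_1 = (-3, 0, -2)
  u_2 = (22/13, 3, -33/13)
  u_3 = (75/119, -275/238, -225/238)

Apply the Gram-Schmidt recurrence
  u_1 = v_1
  u_i = v_i − Σ_{j<i} ((v_i · u_j) / (u_j · u_j)) · u_j.

Step by step this gives:
  u_1 = (-3, 0, -2)
  u_2 = (22/13, 3, -33/13)
  u_3 = (75/119, -275/238, -225/238)

Orthogonality check:
  u_2 · u_1 = 0 (should be 0)
  u_3 · u_1 = 0 (should be 0)
  u_3 · u_2 = 0 (should be 0)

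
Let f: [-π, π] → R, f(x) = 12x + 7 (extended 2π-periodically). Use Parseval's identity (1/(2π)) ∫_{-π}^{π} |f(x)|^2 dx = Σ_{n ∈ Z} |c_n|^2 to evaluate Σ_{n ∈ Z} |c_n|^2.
Σ |c_n|^2 = 48π^2 + 49

Expand and integrate term by term over [-π, π]:
  ∫ (12x)^2 dx = 144·(2π^3/3); ∫ 2·12·(7)·x dx = 0 (odd integrand); ∫ 7^2 dx = 49·2π.
So (1/(2π)) ∫_{-π}^{π} (12x + 7)^2 dx = 144π^2/3 + 49 = 48π^2 + 49.
Parseval ⇒ Σ |c_n|^2 = 48π^2 + 49.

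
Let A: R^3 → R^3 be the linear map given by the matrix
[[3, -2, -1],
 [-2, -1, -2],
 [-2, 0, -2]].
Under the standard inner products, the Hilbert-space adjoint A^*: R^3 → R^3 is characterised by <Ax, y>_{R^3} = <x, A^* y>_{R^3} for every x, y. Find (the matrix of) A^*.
A^* = A^T =
[[3, -2, -2],
 [-2, -1, 0],
 [-1, -2, -2]]

For real matrices with standard dot products, the defining identity <Ax, y> = <x, A^* y> gives (Ax)^T y = x^T (A^*) y, i.e. x^T A^T y = x^T (A^*) y. Since this holds for all x, y, we must have A^* = A^T. Therefore
A^* =
[[3, -2, -2],
 [-2, -1, 0],
 [-1, -2, -2]].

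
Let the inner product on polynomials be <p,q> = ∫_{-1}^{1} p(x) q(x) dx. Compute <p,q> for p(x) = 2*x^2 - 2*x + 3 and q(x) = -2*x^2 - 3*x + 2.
<p,q> = 196/15

Expand the product: p(x)·q(x) = -4*x^4 - 2*x^3 + 4*x^2 - 13*x + 6.
∫_{-1}^{1} of each monomial x^k gives [2/(k+1) if k even, 0 if k odd]. Integrating term-by-term (or equivalently evaluating the antiderivative F(x) = -4*x^5/5 - x^4/2 + 4*x^3/3 - 13*x^2/2 + 6*x at the endpoints):
  F(1) − F(−1) = -7/15 − (-203/15) = 196/15.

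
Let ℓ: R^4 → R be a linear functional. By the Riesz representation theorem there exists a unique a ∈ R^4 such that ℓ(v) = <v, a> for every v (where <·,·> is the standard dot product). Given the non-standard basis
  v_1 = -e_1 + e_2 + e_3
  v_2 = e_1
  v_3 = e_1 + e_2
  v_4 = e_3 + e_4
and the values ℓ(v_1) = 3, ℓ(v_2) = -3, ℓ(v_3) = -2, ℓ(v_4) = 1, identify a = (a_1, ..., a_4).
a = (-3, 1, -1, 2)

Write a = (a_1, ..., a_4) in the standard basis. For each basis vector v_i, ℓ(v_i) = <v_i, a> is a linear equation in the a_j's. Collect the n equations into a matrix system V a = ℓ, where row i of V is v_i (expressed in the standard basis). Since V is invertible (lower-triangular with 1s on the diagonal, up to permutation), solve by back-substitution:
  V =
[[-1, 1, 1, 0],
 [1, 0, 0, 0],
 [1, 1, 0, 0],
 [0, 0, 1, 1]]
  V a = (3, -3, -2, 1)
Solving gives a = (-3, 1, -1, 2).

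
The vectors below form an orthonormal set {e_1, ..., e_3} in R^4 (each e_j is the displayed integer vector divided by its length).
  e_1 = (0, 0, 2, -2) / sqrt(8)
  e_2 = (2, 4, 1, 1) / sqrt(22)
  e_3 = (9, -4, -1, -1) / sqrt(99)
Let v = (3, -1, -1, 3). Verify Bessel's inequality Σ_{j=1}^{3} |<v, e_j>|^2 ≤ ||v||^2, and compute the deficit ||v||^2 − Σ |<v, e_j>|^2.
Σ |<v, e_j>|^2 = 155/9; ||v||^2 = 20; deficit = 25/9

Write each e_j = u_j / sqrt(<u_j, u_j>) where u_j is the displayed integer vector. Then <v, e_j> = <v, u_j> / sqrt(<u_j, u_j>), so |<v, e_j>|^2 = <v, u_j>^2 / <u_j, u_j>.
Coefficients: <v, e_1> = -8/sqrt(8), <v, e_2> = 4/sqrt(22), <v, e_3> = 29/sqrt(99).
Square and sum: Σ |<v, e_j>|^2 = 155/9.
Compute ||v||^2 = v·v = 20.
Deficit = 20 − 155/9 = 25/9 ≥ 0, confirming Bessel's inequality. (The deficit equals ||v − Σ <v,e_j> e_j||^2, the squared distance from v to span{e_j}.)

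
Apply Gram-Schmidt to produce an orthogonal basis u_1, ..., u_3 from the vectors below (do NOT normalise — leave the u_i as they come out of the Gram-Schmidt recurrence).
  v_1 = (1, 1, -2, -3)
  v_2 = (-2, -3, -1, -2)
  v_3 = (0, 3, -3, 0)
Orthogonal basis:
  u_1 = (1, 1, -2, -3)
  u_2 = (-11/5, -16/5, -3/5, -7/5)
  u_3 = (-46/29, 28/29, -60/29, 34/29)

Apply the Gram-Schmidt recurrence
  u_1 = v_1
  u_i = v_i − Σ_{j<i} ((v_i · u_j) / (u_j · u_j)) · u_j.

Step by step this gives:
  u_1 = (1, 1, -2, -3)
  u_2 = (-11/5, -16/5, -3/5, -7/5)
  u_3 = (-46/29, 28/29, -60/29, 34/29)

Orthogonality check:
  u_2 · u_1 = 0 (should be 0)
  u_3 · u_1 = 0 (should be 0)
  u_3 · u_2 = 0 (should be 0)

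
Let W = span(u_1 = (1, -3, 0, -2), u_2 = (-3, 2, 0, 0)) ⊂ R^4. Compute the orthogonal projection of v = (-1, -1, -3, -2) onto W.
proj_W(v) = (-117/101, -125/101, 0, -174/101)

Set up U = [u_1 | ... | u_2] ∈ R^(4×2). The projector onto W = col(U) is P = U (U^T U)^(-1) U^T.
Compute U^T U =
  [14, -9]
  [-9, 13],
and U^T v = (6, 1).
Solve U^T U · c = U^T v for the coefficients: c = (87/101, 68/101). The projection is proj_W(v) = U c.
Check: (v - proj_W(v)) · u_1 = 0  (should be 0).
Check: (v - proj_W(v)) · u_2 = 0  (should be 0).
Result: proj_W(v) = (-117/101, -125/101, 0, -174/101).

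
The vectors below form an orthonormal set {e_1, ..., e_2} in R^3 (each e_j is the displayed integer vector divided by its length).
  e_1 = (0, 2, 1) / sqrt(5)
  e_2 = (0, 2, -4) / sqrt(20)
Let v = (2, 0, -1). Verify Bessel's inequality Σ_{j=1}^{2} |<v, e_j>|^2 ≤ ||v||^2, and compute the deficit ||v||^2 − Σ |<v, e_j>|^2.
Σ |<v, e_j>|^2 = 1; ||v||^2 = 5; deficit = 4

Write each e_j = u_j / sqrt(<u_j, u_j>) where u_j is the displayed integer vector. Then <v, e_j> = <v, u_j> / sqrt(<u_j, u_j>), so |<v, e_j>|^2 = <v, u_j>^2 / <u_j, u_j>.
Coefficients: <v, e_1> = -1/sqrt(5), <v, e_2> = 4/sqrt(20).
Square and sum: Σ |<v, e_j>|^2 = 1.
Compute ||v||^2 = v·v = 5.
Deficit = 5 − 1 = 4 ≥ 0, confirming Bessel's inequality. (The deficit equals ||v − Σ <v,e_j> e_j||^2, the squared distance from v to span{e_j}.)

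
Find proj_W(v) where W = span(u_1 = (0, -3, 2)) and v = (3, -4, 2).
proj_W(v) = (0, -48/13, 32/13)

Set up U = [u_1 | ... | u_1] ∈ R^(3×1). The projector onto W = col(U) is P = U (U^T U)^(-1) U^T.
Compute U^T U =
  [13],
and U^T v = (16).
Solve U^T U · c = U^T v for the coefficients: c = (16/13). The projection is proj_W(v) = U c.
Check: (v - proj_W(v)) · u_1 = 0  (should be 0).
Result: proj_W(v) = (0, -48/13, 32/13).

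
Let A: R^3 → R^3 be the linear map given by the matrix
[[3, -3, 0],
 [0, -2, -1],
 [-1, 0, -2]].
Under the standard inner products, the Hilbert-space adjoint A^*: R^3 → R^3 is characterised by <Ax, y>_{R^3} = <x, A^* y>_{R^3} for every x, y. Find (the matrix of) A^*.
A^* = A^T =
[[3, 0, -1],
 [-3, -2, 0],
 [0, -1, -2]]

For real matrices with standard dot products, the defining identity <Ax, y> = <x, A^* y> gives (Ax)^T y = x^T (A^*) y, i.e. x^T A^T y = x^T (A^*) y. Since this holds for all x, y, we must have A^* = A^T. Therefore
A^* =
[[3, 0, -1],
 [-3, -2, 0],
 [0, -1, -2]].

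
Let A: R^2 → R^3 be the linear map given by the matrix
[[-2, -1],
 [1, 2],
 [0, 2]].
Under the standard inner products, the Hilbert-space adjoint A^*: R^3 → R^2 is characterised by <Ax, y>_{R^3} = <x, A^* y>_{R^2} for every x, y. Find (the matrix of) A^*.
A^* = A^T =
[[-2, 1, 0],
 [-1, 2, 2]]

For real matrices with standard dot products, the defining identity <Ax, y> = <x, A^* y> gives (Ax)^T y = x^T (A^*) y, i.e. x^T A^T y = x^T (A^*) y. Since this holds for all x, y, we must have A^* = A^T. Therefore
A^* =
[[-2, 1, 0],
 [-1, 2, 2]].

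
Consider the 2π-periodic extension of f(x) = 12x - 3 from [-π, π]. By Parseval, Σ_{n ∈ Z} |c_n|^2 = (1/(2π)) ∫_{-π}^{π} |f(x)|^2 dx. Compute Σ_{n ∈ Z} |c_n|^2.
Σ |c_n|^2 = 48π^2 + 9

Expand and integrate term by term over [-π, π]:
  ∫ (12x)^2 dx = 144·(2π^3/3); ∫ 2·12·(-3)·x dx = 0 (odd integrand); ∫ (-3)^2 dx = 9·2π.
So (1/(2π)) ∫_{-π}^{π} (12x - 3)^2 dx = 144π^2/3 + 9 = 48π^2 + 9.
Parseval ⇒ Σ |c_n|^2 = 48π^2 + 9.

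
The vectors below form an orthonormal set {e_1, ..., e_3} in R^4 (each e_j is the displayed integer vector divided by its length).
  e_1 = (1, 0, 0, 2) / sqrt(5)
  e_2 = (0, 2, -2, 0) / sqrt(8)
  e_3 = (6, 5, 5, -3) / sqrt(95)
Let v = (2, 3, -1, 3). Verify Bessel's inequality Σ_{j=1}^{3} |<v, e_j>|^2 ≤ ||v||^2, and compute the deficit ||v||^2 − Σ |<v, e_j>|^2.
Σ |<v, e_j>|^2 = 429/19; ||v||^2 = 23; deficit = 8/19

Write each e_j = u_j / sqrt(<u_j, u_j>) where u_j is the displayed integer vector. Then <v, e_j> = <v, u_j> / sqrt(<u_j, u_j>), so |<v, e_j>|^2 = <v, u_j>^2 / <u_j, u_j>.
Coefficients: <v, e_1> = 8/sqrt(5), <v, e_2> = 8/sqrt(8), <v, e_3> = 13/sqrt(95).
Square and sum: Σ |<v, e_j>|^2 = 429/19.
Compute ||v||^2 = v·v = 23.
Deficit = 23 − 429/19 = 8/19 ≥ 0, confirming Bessel's inequality. (The deficit equals ||v − Σ <v,e_j> e_j||^2, the squared distance from v to span{e_j}.)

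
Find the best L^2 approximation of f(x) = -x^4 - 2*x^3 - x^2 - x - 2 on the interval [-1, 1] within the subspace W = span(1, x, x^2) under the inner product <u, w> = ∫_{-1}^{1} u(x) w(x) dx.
g(x) = -13*x^2/7 - 11*x/5 - 67/35

The best approximation g ∈ W is the orthogonal projection of f onto W. Writing g = a_0 + a_1 x + a_2 x^2, the coefficients solve the normal equations G · a = b where
  G_{ij} = <φ_i, φ_j> and b_i = <f, φ_i>, with φ_0 = 1, φ_1 = x, φ_2 = x^2.
G =
  [2, 0, 2/3]
  [0, 2/3, 0]
  [2/3, 0, 2/5],
b = (-76/15, -22/15, -212/105).
Solving gives a_0 = -67/35, a_1 = -11/5, a_2 = -13/7, so
  g(x) = -13*x^2/7 - 11*x/5 - 67/35.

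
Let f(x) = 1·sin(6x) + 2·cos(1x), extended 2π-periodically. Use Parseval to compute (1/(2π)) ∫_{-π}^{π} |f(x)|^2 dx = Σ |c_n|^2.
Σ |c_n|^2 = 5/2

Expand |f|^2 and use orthogonality of {sin(nx), cos(mx)} on [-π, π]:
  ∫_{-π}^{π} sin(nx)^2 dx = π, ∫ cos(mx)^2 dx = π, and cross terms integrate to 0.
So ∫_{-π}^{π} f(x)^2 dx = 1^2 · π + 2^2 · π = (1 + 4)π.
Divide by 2π: (1 + 4)/2 = 5/2.
By Parseval, this equals Σ |c_n|^2.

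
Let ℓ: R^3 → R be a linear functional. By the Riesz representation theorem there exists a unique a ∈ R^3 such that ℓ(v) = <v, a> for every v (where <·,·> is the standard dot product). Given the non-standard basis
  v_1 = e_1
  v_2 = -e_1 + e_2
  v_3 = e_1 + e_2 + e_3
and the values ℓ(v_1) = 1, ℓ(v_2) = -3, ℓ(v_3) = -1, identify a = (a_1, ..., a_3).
a = (1, -2, 0)

Write a = (a_1, ..., a_3) in the standard basis. For each basis vector v_i, ℓ(v_i) = <v_i, a> is a linear equation in the a_j's. Collect the n equations into a matrix system V a = ℓ, where row i of V is v_i (expressed in the standard basis). Since V is invertible (lower-triangular with 1s on the diagonal, up to permutation), solve by back-substitution:
  V =
[[1, 0, 0],
 [-1, 1, 0],
 [1, 1, 1]]
  V a = (1, -3, -1)
Solving gives a = (1, -2, 0).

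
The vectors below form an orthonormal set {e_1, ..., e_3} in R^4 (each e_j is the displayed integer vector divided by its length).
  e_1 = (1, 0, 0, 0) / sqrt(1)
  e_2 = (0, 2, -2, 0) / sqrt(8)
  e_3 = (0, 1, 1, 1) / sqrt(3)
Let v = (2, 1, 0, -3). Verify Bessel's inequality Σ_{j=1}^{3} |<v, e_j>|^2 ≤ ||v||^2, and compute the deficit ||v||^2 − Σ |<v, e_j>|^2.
Σ |<v, e_j>|^2 = 35/6; ||v||^2 = 14; deficit = 49/6

Write each e_j = u_j / sqrt(<u_j, u_j>) where u_j is the displayed integer vector. Then <v, e_j> = <v, u_j> / sqrt(<u_j, u_j>), so |<v, e_j>|^2 = <v, u_j>^2 / <u_j, u_j>.
Coefficients: <v, e_1> = 2/sqrt(1), <v, e_2> = 2/sqrt(8), <v, e_3> = -2/sqrt(3).
Square and sum: Σ |<v, e_j>|^2 = 35/6.
Compute ||v||^2 = v·v = 14.
Deficit = 14 − 35/6 = 49/6 ≥ 0, confirming Bessel's inequality. (The deficit equals ||v − Σ <v,e_j> e_j||^2, the squared distance from v to span{e_j}.)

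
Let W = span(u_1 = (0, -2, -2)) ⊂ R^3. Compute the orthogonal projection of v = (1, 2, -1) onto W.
proj_W(v) = (0, 1/2, 1/2)

Set up U = [u_1 | ... | u_1] ∈ R^(3×1). The projector onto W = col(U) is P = U (U^T U)^(-1) U^T.
Compute U^T U =
  [8],
and U^T v = (-2).
Solve U^T U · c = U^T v for the coefficients: c = (-1/4). The projection is proj_W(v) = U c.
Check: (v - proj_W(v)) · u_1 = 0  (should be 0).
Result: proj_W(v) = (0, 1/2, 1/2).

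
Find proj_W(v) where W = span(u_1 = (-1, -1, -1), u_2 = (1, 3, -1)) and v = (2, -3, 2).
proj_W(v) = (1/3, -13/6, 17/6)

Set up U = [u_1 | ... | u_2] ∈ R^(3×2). The projector onto W = col(U) is P = U (U^T U)^(-1) U^T.
Compute U^T U =
  [3, -3]
  [-3, 11],
and U^T v = (-1, -9).
Solve U^T U · c = U^T v for the coefficients: c = (-19/12, -5/4). The projection is proj_W(v) = U c.
Check: (v - proj_W(v)) · u_1 = 0  (should be 0).
Check: (v - proj_W(v)) · u_2 = 0  (should be 0).
Result: proj_W(v) = (1/3, -13/6, 17/6).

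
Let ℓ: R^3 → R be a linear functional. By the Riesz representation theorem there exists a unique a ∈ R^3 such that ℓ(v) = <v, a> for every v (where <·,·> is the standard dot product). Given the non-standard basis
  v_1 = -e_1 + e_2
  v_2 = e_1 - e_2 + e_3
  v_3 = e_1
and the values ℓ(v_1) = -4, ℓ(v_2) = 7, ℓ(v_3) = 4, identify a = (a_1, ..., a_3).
a = (4, 0, 3)

Write a = (a_1, ..., a_3) in the standard basis. For each basis vector v_i, ℓ(v_i) = <v_i, a> is a linear equation in the a_j's. Collect the n equations into a matrix system V a = ℓ, where row i of V is v_i (expressed in the standard basis). Since V is invertible (lower-triangular with 1s on the diagonal, up to permutation), solve by back-substitution:
  V =
[[-1, 1, 0],
 [1, -1, 1],
 [1, 0, 0]]
  V a = (-4, 7, 4)
Solving gives a = (4, 0, 3).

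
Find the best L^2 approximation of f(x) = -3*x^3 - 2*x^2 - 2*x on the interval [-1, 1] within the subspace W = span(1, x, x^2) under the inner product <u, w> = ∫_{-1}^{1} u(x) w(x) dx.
g(x) = -2*x^2 - 19*x/5

The best approximation g ∈ W is the orthogonal projection of f onto W. Writing g = a_0 + a_1 x + a_2 x^2, the coefficients solve the normal equations G · a = b where
  G_{ij} = <φ_i, φ_j> and b_i = <f, φ_i>, with φ_0 = 1, φ_1 = x, φ_2 = x^2.
G =
  [2, 0, 2/3]
  [0, 2/3, 0]
  [2/3, 0, 2/5],
b = (-4/3, -38/15, -4/5).
Solving gives a_0 = 0, a_1 = -19/5, a_2 = -2, so
  g(x) = -2*x^2 - 19*x/5.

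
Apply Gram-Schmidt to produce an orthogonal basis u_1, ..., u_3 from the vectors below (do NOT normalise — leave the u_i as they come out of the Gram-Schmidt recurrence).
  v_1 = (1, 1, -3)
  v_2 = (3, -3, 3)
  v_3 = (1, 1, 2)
Orthogonal basis:
  u_1 = (1, 1, -3)
  u_2 = (42/11, -24/11, 6/11)
  u_3 = (5/6, 5/3, 5/6)

Apply the Gram-Schmidt recurrence
  u_1 = v_1
  u_i = v_i − Σ_{j<i} ((v_i · u_j) / (u_j · u_j)) · u_j.

Step by step this gives:
  u_1 = (1, 1, -3)
  u_2 = (42/11, -24/11, 6/11)
  u_3 = (5/6, 5/3, 5/6)

Orthogonality check:
  u_2 · u_1 = 0 (should be 0)
  u_3 · u_1 = 0 (should be 0)
  u_3 · u_2 = 0 (should be 0)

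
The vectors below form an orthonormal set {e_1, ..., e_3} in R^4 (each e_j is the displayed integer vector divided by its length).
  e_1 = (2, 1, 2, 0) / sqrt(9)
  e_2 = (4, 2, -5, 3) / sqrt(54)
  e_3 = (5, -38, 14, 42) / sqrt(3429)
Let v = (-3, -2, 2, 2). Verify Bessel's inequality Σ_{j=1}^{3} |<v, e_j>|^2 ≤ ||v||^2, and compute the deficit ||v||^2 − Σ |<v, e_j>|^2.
Σ |<v, e_j>|^2 = 2275/127; ||v||^2 = 21; deficit = 392/127

Write each e_j = u_j / sqrt(<u_j, u_j>) where u_j is the displayed integer vector. Then <v, e_j> = <v, u_j> / sqrt(<u_j, u_j>), so |<v, e_j>|^2 = <v, u_j>^2 / <u_j, u_j>.
Coefficients: <v, e_1> = -4/sqrt(9), <v, e_2> = -20/sqrt(54), <v, e_3> = 173/sqrt(3429).
Square and sum: Σ |<v, e_j>|^2 = 2275/127.
Compute ||v||^2 = v·v = 21.
Deficit = 21 − 2275/127 = 392/127 ≥ 0, confirming Bessel's inequality. (The deficit equals ||v − Σ <v,e_j> e_j||^2, the squared distance from v to span{e_j}.)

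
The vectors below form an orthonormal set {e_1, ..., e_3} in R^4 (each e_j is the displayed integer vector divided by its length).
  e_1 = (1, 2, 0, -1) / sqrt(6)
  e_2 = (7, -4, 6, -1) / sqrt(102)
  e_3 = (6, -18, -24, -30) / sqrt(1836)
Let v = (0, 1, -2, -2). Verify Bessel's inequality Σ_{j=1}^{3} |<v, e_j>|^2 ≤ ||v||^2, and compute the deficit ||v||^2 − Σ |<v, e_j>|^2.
Σ |<v, e_j>|^2 = 9; ||v||^2 = 9; deficit = 0

Write each e_j = u_j / sqrt(<u_j, u_j>) where u_j is the displayed integer vector. Then <v, e_j> = <v, u_j> / sqrt(<u_j, u_j>), so |<v, e_j>|^2 = <v, u_j>^2 / <u_j, u_j>.
Coefficients: <v, e_1> = 4/sqrt(6), <v, e_2> = -14/sqrt(102), <v, e_3> = 90/sqrt(1836).
Square and sum: Σ |<v, e_j>|^2 = 9.
Compute ||v||^2 = v·v = 9.
Deficit = 9 − 9 = 0 ≥ 0, confirming Bessel's inequality. (The deficit equals ||v − Σ <v,e_j> e_j||^2, the squared distance from v to span{e_j}.)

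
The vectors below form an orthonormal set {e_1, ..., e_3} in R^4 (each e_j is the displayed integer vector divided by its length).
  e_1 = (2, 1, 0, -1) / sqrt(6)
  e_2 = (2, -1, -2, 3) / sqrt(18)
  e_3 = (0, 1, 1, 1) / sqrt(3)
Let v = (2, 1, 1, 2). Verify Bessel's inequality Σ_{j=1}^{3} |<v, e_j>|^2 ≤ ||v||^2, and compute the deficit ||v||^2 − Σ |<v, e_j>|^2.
Σ |<v, e_j>|^2 = 86/9; ||v||^2 = 10; deficit = 4/9

Write each e_j = u_j / sqrt(<u_j, u_j>) where u_j is the displayed integer vector. Then <v, e_j> = <v, u_j> / sqrt(<u_j, u_j>), so |<v, e_j>|^2 = <v, u_j>^2 / <u_j, u_j>.
Coefficients: <v, e_1> = 3/sqrt(6), <v, e_2> = 7/sqrt(18), <v, e_3> = 4/sqrt(3).
Square and sum: Σ |<v, e_j>|^2 = 86/9.
Compute ||v||^2 = v·v = 10.
Deficit = 10 − 86/9 = 4/9 ≥ 0, confirming Bessel's inequality. (The deficit equals ||v − Σ <v,e_j> e_j||^2, the squared distance from v to span{e_j}.)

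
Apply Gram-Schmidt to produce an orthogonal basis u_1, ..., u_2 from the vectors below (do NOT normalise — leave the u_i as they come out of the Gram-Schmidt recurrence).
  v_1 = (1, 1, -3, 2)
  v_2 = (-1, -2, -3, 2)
Orthogonal basis:
  u_1 = (1, 1, -3, 2)
  u_2 = (-5/3, -8/3, -1, 2/3)

Apply the Gram-Schmidt recurrence
  u_1 = v_1
  u_i = v_i − Σ_{j<i} ((v_i · u_j) / (u_j · u_j)) · u_j.

Step by step this gives:
  u_1 = (1, 1, -3, 2)
  u_2 = (-5/3, -8/3, -1, 2/3)

Orthogonality check:
  u_2 · u_1 = 0 (should be 0)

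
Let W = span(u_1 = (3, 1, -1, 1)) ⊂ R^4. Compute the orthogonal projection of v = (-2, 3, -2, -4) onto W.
proj_W(v) = (-5/4, -5/12, 5/12, -5/12)

Set up U = [u_1 | ... | u_1] ∈ R^(4×1). The projector onto W = col(U) is P = U (U^T U)^(-1) U^T.
Compute U^T U =
  [12],
and U^T v = (-5).
Solve U^T U · c = U^T v for the coefficients: c = (-5/12). The projection is proj_W(v) = U c.
Check: (v - proj_W(v)) · u_1 = 0  (should be 0).
Result: proj_W(v) = (-5/4, -5/12, 5/12, -5/12).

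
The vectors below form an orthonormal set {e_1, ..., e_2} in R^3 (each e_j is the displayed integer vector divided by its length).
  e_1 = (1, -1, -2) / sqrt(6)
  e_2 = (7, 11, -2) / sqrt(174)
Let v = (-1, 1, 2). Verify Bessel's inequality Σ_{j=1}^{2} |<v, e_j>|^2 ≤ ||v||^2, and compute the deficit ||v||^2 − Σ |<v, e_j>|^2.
Σ |<v, e_j>|^2 = 6; ||v||^2 = 6; deficit = 0

Write each e_j = u_j / sqrt(<u_j, u_j>) where u_j is the displayed integer vector. Then <v, e_j> = <v, u_j> / sqrt(<u_j, u_j>), so |<v, e_j>|^2 = <v, u_j>^2 / <u_j, u_j>.
Coefficients: <v, e_1> = -6/sqrt(6), <v, e_2> = 0/sqrt(174).
Square and sum: Σ |<v, e_j>|^2 = 6.
Compute ||v||^2 = v·v = 6.
Deficit = 6 − 6 = 0 ≥ 0, confirming Bessel's inequality. (The deficit equals ||v − Σ <v,e_j> e_j||^2, the squared distance from v to span{e_j}.)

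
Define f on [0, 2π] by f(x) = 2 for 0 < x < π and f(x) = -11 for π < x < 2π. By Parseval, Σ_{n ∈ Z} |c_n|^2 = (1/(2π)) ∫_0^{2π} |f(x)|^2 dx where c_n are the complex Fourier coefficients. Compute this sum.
Σ |c_n|^2 = 125/2

Parseval equates the L^2 energy of f (normalised by 1/(2π)) with the ℓ^2 sum of its Fourier coefficients: (1/(2π)) ∫_0^{2π} |f|^2 = Σ |c_n|^2.
Compute the left side: (1/(2π)) [∫_0^π 2^2 dx + ∫_π^{2π} (-11)^2 dx] = (1/(2π)) · (4π + 121π) = (4 + 121)/2 = 125/2.
So Σ_{n ∈ Z} |c_n|^2 = 125/2.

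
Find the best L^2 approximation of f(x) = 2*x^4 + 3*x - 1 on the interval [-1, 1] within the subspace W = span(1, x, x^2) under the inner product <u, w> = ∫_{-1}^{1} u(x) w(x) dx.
g(x) = 12*x^2/7 + 3*x - 41/35

The best approximation g ∈ W is the orthogonal projection of f onto W. Writing g = a_0 + a_1 x + a_2 x^2, the coefficients solve the normal equations G · a = b where
  G_{ij} = <φ_i, φ_j> and b_i = <f, φ_i>, with φ_0 = 1, φ_1 = x, φ_2 = x^2.
G =
  [2, 0, 2/3]
  [0, 2/3, 0]
  [2/3, 0, 2/5],
b = (-6/5, 2, -2/21).
Solving gives a_0 = -41/35, a_1 = 3, a_2 = 12/7, so
  g(x) = 12*x^2/7 + 3*x - 41/35.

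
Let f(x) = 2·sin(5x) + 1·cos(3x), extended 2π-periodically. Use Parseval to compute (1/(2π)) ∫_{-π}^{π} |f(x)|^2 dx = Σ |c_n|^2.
Σ |c_n|^2 = 5/2

Expand |f|^2 and use orthogonality of {sin(nx), cos(mx)} on [-π, π]:
  ∫_{-π}^{π} sin(nx)^2 dx = π, ∫ cos(mx)^2 dx = π, and cross terms integrate to 0.
So ∫_{-π}^{π} f(x)^2 dx = 2^2 · π + 1^2 · π = (4 + 1)π.
Divide by 2π: (4 + 1)/2 = 5/2.
By Parseval, this equals Σ |c_n|^2.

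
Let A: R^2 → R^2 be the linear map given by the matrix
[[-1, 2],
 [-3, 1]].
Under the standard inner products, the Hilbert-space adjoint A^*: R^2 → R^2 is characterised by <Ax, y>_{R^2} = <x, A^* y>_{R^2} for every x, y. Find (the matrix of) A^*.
A^* = A^T =
[[-1, -3],
 [2, 1]]

For real matrices with standard dot products, the defining identity <Ax, y> = <x, A^* y> gives (Ax)^T y = x^T (A^*) y, i.e. x^T A^T y = x^T (A^*) y. Since this holds for all x, y, we must have A^* = A^T. Therefore
A^* =
[[-1, -3],
 [2, 1]].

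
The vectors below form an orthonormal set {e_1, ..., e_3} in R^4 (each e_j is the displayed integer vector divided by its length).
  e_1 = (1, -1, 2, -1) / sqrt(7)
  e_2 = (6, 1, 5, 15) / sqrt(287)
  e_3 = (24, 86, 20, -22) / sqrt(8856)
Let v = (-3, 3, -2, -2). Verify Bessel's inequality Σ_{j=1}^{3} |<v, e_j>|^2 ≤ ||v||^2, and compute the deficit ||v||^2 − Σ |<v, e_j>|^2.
Σ |<v, e_j>|^2 = 1283/54; ||v||^2 = 26; deficit = 121/54

Write each e_j = u_j / sqrt(<u_j, u_j>) where u_j is the displayed integer vector. Then <v, e_j> = <v, u_j> / sqrt(<u_j, u_j>), so |<v, e_j>|^2 = <v, u_j>^2 / <u_j, u_j>.
Coefficients: <v, e_1> = -8/sqrt(7), <v, e_2> = -55/sqrt(287), <v, e_3> = 190/sqrt(8856).
Square and sum: Σ |<v, e_j>|^2 = 1283/54.
Compute ||v||^2 = v·v = 26.
Deficit = 26 − 1283/54 = 121/54 ≥ 0, confirming Bessel's inequality. (The deficit equals ||v − Σ <v,e_j> e_j||^2, the squared distance from v to span{e_j}.)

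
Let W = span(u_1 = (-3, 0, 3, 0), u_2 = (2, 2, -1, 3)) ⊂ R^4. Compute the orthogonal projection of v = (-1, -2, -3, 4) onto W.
proj_W(v) = (11/9, 8/9, -7/9, 4/3)

Set up U = [u_1 | ... | u_2] ∈ R^(4×2). The projector onto W = col(U) is P = U (U^T U)^(-1) U^T.
Compute U^T U =
  [18, -9]
  [-9, 18],
and U^T v = (-6, 9).
Solve U^T U · c = U^T v for the coefficients: c = (-1/9, 4/9). The projection is proj_W(v) = U c.
Check: (v - proj_W(v)) · u_1 = 0  (should be 0).
Check: (v - proj_W(v)) · u_2 = 0  (should be 0).
Result: proj_W(v) = (11/9, 8/9, -7/9, 4/3).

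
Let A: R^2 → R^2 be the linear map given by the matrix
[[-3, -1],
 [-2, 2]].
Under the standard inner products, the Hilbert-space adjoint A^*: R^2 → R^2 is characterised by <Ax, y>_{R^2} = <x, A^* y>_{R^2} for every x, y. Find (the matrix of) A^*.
A^* = A^T =
[[-3, -2],
 [-1, 2]]

For real matrices with standard dot products, the defining identity <Ax, y> = <x, A^* y> gives (Ax)^T y = x^T (A^*) y, i.e. x^T A^T y = x^T (A^*) y. Since this holds for all x, y, we must have A^* = A^T. Therefore
A^* =
[[-3, -2],
 [-1, 2]].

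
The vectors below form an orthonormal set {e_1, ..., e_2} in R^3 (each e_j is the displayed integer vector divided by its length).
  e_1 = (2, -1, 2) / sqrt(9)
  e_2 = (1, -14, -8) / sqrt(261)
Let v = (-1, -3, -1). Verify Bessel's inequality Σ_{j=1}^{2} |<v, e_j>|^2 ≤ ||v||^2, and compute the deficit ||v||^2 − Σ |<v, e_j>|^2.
Σ |<v, e_j>|^2 = 270/29; ||v||^2 = 11; deficit = 49/29

Write each e_j = u_j / sqrt(<u_j, u_j>) where u_j is the displayed integer vector. Then <v, e_j> = <v, u_j> / sqrt(<u_j, u_j>), so |<v, e_j>|^2 = <v, u_j>^2 / <u_j, u_j>.
Coefficients: <v, e_1> = -1/sqrt(9), <v, e_2> = 49/sqrt(261).
Square and sum: Σ |<v, e_j>|^2 = 270/29.
Compute ||v||^2 = v·v = 11.
Deficit = 11 − 270/29 = 49/29 ≥ 0, confirming Bessel's inequality. (The deficit equals ||v − Σ <v,e_j> e_j||^2, the squared distance from v to span{e_j}.)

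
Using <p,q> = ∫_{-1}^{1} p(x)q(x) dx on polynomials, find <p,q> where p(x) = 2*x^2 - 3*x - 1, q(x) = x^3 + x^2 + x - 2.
<p,q> = -26/15

Expand the product: p(x)·q(x) = 2*x^5 - x^4 - 2*x^3 - 8*x^2 + 5*x + 2.
∫_{-1}^{1} of each monomial x^k gives [2/(k+1) if k even, 0 if k odd]. Integrating term-by-term (or equivalently evaluating the antiderivative F(x) = x^6/3 - x^5/5 - x^4/2 - 8*x^3/3 + 5*x^2/2 + 2*x at the endpoints):
  F(1) − F(−1) = 22/15 − (16/5) = -26/15.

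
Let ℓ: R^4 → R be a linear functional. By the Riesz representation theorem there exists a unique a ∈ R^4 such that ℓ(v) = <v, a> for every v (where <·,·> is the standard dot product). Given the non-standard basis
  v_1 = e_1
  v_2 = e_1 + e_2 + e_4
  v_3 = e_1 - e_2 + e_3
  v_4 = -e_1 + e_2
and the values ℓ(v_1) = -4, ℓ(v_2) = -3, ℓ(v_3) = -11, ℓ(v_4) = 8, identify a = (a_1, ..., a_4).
a = (-4, 4, -3, -3)

Write a = (a_1, ..., a_4) in the standard basis. For each basis vector v_i, ℓ(v_i) = <v_i, a> is a linear equation in the a_j's. Collect the n equations into a matrix system V a = ℓ, where row i of V is v_i (expressed in the standard basis). Since V is invertible (lower-triangular with 1s on the diagonal, up to permutation), solve by back-substitution:
  V =
[[1, 0, 0, 0],
 [1, 1, 0, 1],
 [1, -1, 1, 0],
 [-1, 1, 0, 0]]
  V a = (-4, -3, -11, 8)
Solving gives a = (-4, 4, -3, -3).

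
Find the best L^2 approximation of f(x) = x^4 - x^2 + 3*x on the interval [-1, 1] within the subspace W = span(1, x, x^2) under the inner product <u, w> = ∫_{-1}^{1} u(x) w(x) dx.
g(x) = -x^2/7 + 3*x - 3/35

The best approximation g ∈ W is the orthogonal projection of f onto W. Writing g = a_0 + a_1 x + a_2 x^2, the coefficients solve the normal equations G · a = b where
  G_{ij} = <φ_i, φ_j> and b_i = <f, φ_i>, with φ_0 = 1, φ_1 = x, φ_2 = x^2.
G =
  [2, 0, 2/3]
  [0, 2/3, 0]
  [2/3, 0, 2/5],
b = (-4/15, 2, -4/35).
Solving gives a_0 = -3/35, a_1 = 3, a_2 = -1/7, so
  g(x) = -x^2/7 + 3*x - 3/35.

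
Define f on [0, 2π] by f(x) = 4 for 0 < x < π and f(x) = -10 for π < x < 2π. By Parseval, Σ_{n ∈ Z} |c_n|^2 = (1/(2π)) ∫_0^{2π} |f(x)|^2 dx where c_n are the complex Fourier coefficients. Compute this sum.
Σ |c_n|^2 = 58

Parseval equates the L^2 energy of f (normalised by 1/(2π)) with the ℓ^2 sum of its Fourier coefficients: (1/(2π)) ∫_0^{2π} |f|^2 = Σ |c_n|^2.
Compute the left side: (1/(2π)) [∫_0^π 4^2 dx + ∫_π^{2π} (-10)^2 dx] = (1/(2π)) · (16π + 100π) = (16 + 100)/2 = 58.
So Σ_{n ∈ Z} |c_n|^2 = 58.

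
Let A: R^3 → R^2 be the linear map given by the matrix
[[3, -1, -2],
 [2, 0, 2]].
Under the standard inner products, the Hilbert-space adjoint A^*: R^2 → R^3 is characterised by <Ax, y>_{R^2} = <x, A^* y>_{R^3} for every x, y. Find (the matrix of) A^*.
A^* = A^T =
[[3, 2],
 [-1, 0],
 [-2, 2]]

For real matrices with standard dot products, the defining identity <Ax, y> = <x, A^* y> gives (Ax)^T y = x^T (A^*) y, i.e. x^T A^T y = x^T (A^*) y. Since this holds for all x, y, we must have A^* = A^T. Therefore
A^* =
[[3, 2],
 [-1, 0],
 [-2, 2]].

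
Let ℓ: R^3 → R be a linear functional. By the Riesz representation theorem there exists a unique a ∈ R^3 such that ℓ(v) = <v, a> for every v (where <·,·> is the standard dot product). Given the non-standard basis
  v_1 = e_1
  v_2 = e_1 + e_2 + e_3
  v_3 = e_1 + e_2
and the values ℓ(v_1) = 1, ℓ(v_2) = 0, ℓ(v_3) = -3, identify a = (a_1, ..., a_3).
a = (1, -4, 3)

Write a = (a_1, ..., a_3) in the standard basis. For each basis vector v_i, ℓ(v_i) = <v_i, a> is a linear equation in the a_j's. Collect the n equations into a matrix system V a = ℓ, where row i of V is v_i (expressed in the standard basis). Since V is invertible (lower-triangular with 1s on the diagonal, up to permutation), solve by back-substitution:
  V =
[[1, 0, 0],
 [1, 1, 1],
 [1, 1, 0]]
  V a = (1, 0, -3)
Solving gives a = (1, -4, 3).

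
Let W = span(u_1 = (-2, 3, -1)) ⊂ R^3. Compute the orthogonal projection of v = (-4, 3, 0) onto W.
proj_W(v) = (-17/7, 51/14, -17/14)

Set up U = [u_1 | ... | u_1] ∈ R^(3×1). The projector onto W = col(U) is P = U (U^T U)^(-1) U^T.
Compute U^T U =
  [14],
and U^T v = (17).
Solve U^T U · c = U^T v for the coefficients: c = (17/14). The projection is proj_W(v) = U c.
Check: (v - proj_W(v)) · u_1 = 0  (should be 0).
Result: proj_W(v) = (-17/7, 51/14, -17/14).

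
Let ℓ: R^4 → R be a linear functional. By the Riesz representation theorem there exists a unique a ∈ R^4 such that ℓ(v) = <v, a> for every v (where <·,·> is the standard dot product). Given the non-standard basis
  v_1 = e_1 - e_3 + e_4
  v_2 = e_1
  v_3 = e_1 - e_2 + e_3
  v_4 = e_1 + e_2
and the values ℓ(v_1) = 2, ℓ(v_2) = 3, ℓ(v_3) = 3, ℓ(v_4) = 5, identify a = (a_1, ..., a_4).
a = (3, 2, 2, 1)

Write a = (a_1, ..., a_4) in the standard basis. For each basis vector v_i, ℓ(v_i) = <v_i, a> is a linear equation in the a_j's. Collect the n equations into a matrix system V a = ℓ, where row i of V is v_i (expressed in the standard basis). Since V is invertible (lower-triangular with 1s on the diagonal, up to permutation), solve by back-substitution:
  V =
[[1, 0, -1, 1],
 [1, 0, 0, 0],
 [1, -1, 1, 0],
 [1, 1, 0, 0]]
  V a = (2, 3, 3, 5)
Solving gives a = (3, 2, 2, 1).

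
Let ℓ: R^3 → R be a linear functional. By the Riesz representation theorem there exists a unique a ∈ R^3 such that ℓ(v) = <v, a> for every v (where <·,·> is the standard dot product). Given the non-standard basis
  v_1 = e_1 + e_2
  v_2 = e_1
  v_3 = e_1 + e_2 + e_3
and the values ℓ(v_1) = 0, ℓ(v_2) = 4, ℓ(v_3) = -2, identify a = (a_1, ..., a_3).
a = (4, -4, -2)

Write a = (a_1, ..., a_3) in the standard basis. For each basis vector v_i, ℓ(v_i) = <v_i, a> is a linear equation in the a_j's. Collect the n equations into a matrix system V a = ℓ, where row i of V is v_i (expressed in the standard basis). Since V is invertible (lower-triangular with 1s on the diagonal, up to permutation), solve by back-substitution:
  V =
[[1, 1, 0],
 [1, 0, 0],
 [1, 1, 1]]
  V a = (0, 4, -2)
Solving gives a = (4, -4, -2).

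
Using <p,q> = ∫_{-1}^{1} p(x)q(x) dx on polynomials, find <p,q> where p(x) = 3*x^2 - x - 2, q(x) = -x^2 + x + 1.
<p,q> = -38/15

Expand the product: p(x)·q(x) = -3*x^4 + 4*x^3 + 4*x^2 - 3*x - 2.
∫_{-1}^{1} of each monomial x^k gives [2/(k+1) if k even, 0 if k odd]. Integrating term-by-term (or equivalently evaluating the antiderivative F(x) = -3*x^5/5 + x^4 + 4*x^3/3 - 3*x^2/2 - 2*x at the endpoints):
  F(1) − F(−1) = -53/30 − (23/30) = -38/15.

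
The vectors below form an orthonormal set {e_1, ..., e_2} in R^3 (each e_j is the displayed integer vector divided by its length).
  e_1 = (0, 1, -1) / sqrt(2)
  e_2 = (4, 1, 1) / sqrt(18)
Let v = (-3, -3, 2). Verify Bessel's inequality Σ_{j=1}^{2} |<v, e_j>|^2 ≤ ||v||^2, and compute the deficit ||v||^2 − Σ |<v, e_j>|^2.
Σ |<v, e_j>|^2 = 197/9; ||v||^2 = 22; deficit = 1/9

Write each e_j = u_j / sqrt(<u_j, u_j>) where u_j is the displayed integer vector. Then <v, e_j> = <v, u_j> / sqrt(<u_j, u_j>), so |<v, e_j>|^2 = <v, u_j>^2 / <u_j, u_j>.
Coefficients: <v, e_1> = -5/sqrt(2), <v, e_2> = -13/sqrt(18).
Square and sum: Σ |<v, e_j>|^2 = 197/9.
Compute ||v||^2 = v·v = 22.
Deficit = 22 − 197/9 = 1/9 ≥ 0, confirming Bessel's inequality. (The deficit equals ||v − Σ <v,e_j> e_j||^2, the squared distance from v to span{e_j}.)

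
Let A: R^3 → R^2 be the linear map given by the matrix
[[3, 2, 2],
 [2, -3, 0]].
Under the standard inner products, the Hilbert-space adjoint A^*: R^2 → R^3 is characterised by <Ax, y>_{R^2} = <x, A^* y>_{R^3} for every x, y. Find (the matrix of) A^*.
A^* = A^T =
[[3, 2],
 [2, -3],
 [2, 0]]

For real matrices with standard dot products, the defining identity <Ax, y> = <x, A^* y> gives (Ax)^T y = x^T (A^*) y, i.e. x^T A^T y = x^T (A^*) y. Since this holds for all x, y, we must have A^* = A^T. Therefore
A^* =
[[3, 2],
 [2, -3],
 [2, 0]].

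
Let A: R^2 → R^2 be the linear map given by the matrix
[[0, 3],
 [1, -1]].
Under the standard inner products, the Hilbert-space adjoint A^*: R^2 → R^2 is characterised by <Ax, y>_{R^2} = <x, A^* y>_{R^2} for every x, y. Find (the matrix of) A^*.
A^* = A^T =
[[0, 1],
 [3, -1]]

For real matrices with standard dot products, the defining identity <Ax, y> = <x, A^* y> gives (Ax)^T y = x^T (A^*) y, i.e. x^T A^T y = x^T (A^*) y. Since this holds for all x, y, we must have A^* = A^T. Therefore
A^* =
[[0, 1],
 [3, -1]].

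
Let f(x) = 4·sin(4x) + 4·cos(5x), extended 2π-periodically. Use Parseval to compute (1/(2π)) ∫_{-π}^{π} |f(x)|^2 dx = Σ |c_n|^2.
Σ |c_n|^2 = 16

Expand |f|^2 and use orthogonality of {sin(nx), cos(mx)} on [-π, π]:
  ∫_{-π}^{π} sin(nx)^2 dx = π, ∫ cos(mx)^2 dx = π, and cross terms integrate to 0.
So ∫_{-π}^{π} f(x)^2 dx = 4^2 · π + 4^2 · π = (16 + 16)π.
Divide by 2π: (16 + 16)/2 = 16.
By Parseval, this equals Σ |c_n|^2.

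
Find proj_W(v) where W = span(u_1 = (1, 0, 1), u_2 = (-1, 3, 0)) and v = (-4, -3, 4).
proj_W(v) = (5/19, -30/19, -5/19)

Set up U = [u_1 | ... | u_2] ∈ R^(3×2). The projector onto W = col(U) is P = U (U^T U)^(-1) U^T.
Compute U^T U =
  [2, -1]
  [-1, 10],
and U^T v = (0, -5).
Solve U^T U · c = U^T v for the coefficients: c = (-5/19, -10/19). The projection is proj_W(v) = U c.
Check: (v - proj_W(v)) · u_1 = 0  (should be 0).
Check: (v - proj_W(v)) · u_2 = 0  (should be 0).
Result: proj_W(v) = (5/19, -30/19, -5/19).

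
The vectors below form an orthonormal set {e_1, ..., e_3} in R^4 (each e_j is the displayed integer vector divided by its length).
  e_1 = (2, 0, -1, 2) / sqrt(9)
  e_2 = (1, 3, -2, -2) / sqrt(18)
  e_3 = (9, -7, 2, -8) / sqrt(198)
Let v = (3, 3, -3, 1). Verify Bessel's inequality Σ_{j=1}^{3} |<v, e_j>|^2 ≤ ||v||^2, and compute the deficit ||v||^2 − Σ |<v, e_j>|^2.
Σ |<v, e_j>|^2 = 2771/99; ||v||^2 = 28; deficit = 1/99

Write each e_j = u_j / sqrt(<u_j, u_j>) where u_j is the displayed integer vector. Then <v, e_j> = <v, u_j> / sqrt(<u_j, u_j>), so |<v, e_j>|^2 = <v, u_j>^2 / <u_j, u_j>.
Coefficients: <v, e_1> = 11/sqrt(9), <v, e_2> = 16/sqrt(18), <v, e_3> = -8/sqrt(198).
Square and sum: Σ |<v, e_j>|^2 = 2771/99.
Compute ||v||^2 = v·v = 28.
Deficit = 28 − 2771/99 = 1/99 ≥ 0, confirming Bessel's inequality. (The deficit equals ||v − Σ <v,e_j> e_j||^2, the squared distance from v to span{e_j}.)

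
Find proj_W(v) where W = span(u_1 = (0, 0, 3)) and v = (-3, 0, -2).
proj_W(v) = (0, 0, -2)

Set up U = [u_1 | ... | u_1] ∈ R^(3×1). The projector onto W = col(U) is P = U (U^T U)^(-1) U^T.
Compute U^T U =
  [9],
and U^T v = (-6).
Solve U^T U · c = U^T v for the coefficients: c = (-2/3). The projection is proj_W(v) = U c.
Check: (v - proj_W(v)) · u_1 = 0  (should be 0).
Result: proj_W(v) = (0, 0, -2).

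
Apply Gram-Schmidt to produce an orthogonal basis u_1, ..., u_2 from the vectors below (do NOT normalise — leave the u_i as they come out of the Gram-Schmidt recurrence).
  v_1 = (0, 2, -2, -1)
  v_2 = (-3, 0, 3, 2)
Orthogonal basis:
  u_1 = (0, 2, -2, -1)
  u_2 = (-3, 16/9, 11/9, 10/9)

Apply the Gram-Schmidt recurrence
  u_1 = v_1
  u_i = v_i − Σ_{j<i} ((v_i · u_j) / (u_j · u_j)) · u_j.

Step by step this gives:
  u_1 = (0, 2, -2, -1)
  u_2 = (-3, 16/9, 11/9, 10/9)

Orthogonality check:
  u_2 · u_1 = 0 (should be 0)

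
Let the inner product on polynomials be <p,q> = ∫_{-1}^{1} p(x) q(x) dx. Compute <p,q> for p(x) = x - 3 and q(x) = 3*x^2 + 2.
<p,q> = -18

Expand the product: p(x)·q(x) = 3*x^3 - 9*x^2 + 2*x - 6.
∫_{-1}^{1} of each monomial x^k gives [2/(k+1) if k even, 0 if k odd]. Integrating term-by-term (or equivalently evaluating the antiderivative F(x) = 3*x^4/4 - 3*x^3 + x^2 - 6*x at the endpoints):
  F(1) − F(−1) = -29/4 − (43/4) = -18.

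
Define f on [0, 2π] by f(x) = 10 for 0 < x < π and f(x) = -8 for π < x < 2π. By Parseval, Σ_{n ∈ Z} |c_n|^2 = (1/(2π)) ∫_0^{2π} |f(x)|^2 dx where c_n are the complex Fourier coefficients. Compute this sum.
Σ |c_n|^2 = 82

Parseval equates the L^2 energy of f (normalised by 1/(2π)) with the ℓ^2 sum of its Fourier coefficients: (1/(2π)) ∫_0^{2π} |f|^2 = Σ |c_n|^2.
Compute the left side: (1/(2π)) [∫_0^π 10^2 dx + ∫_π^{2π} (-8)^2 dx] = (1/(2π)) · (100π + 64π) = (100 + 64)/2 = 82.
So Σ_{n ∈ Z} |c_n|^2 = 82.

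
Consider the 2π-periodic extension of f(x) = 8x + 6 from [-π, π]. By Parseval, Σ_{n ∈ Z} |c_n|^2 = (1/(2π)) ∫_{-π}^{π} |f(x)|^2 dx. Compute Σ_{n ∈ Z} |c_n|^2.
Σ |c_n|^2 = 64π^2/3 + 36

Expand and integrate term by term over [-π, π]:
  ∫ (8x)^2 dx = 64·(2π^3/3); ∫ 2·8·(6)·x dx = 0 (odd integrand); ∫ 6^2 dx = 36·2π.
So (1/(2π)) ∫_{-π}^{π} (8x + 6)^2 dx = 64π^2/3 + 36 = 64π^2/3 + 36.
Parseval ⇒ Σ |c_n|^2 = 64π^2/3 + 36.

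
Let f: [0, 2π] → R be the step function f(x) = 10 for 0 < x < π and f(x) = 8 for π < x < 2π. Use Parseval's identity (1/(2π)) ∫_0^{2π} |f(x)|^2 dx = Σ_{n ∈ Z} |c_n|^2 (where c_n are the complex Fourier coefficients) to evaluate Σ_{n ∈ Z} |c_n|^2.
Σ |c_n|^2 = 82

Parseval equates the L^2 energy of f (normalised by 1/(2π)) with the ℓ^2 sum of its Fourier coefficients: (1/(2π)) ∫_0^{2π} |f|^2 = Σ |c_n|^2.
Compute the left side: (1/(2π)) [∫_0^π 10^2 dx + ∫_π^{2π} 8^2 dx] = (1/(2π)) · (100π + 64π) = (100 + 64)/2 = 82.
So Σ_{n ∈ Z} |c_n|^2 = 82.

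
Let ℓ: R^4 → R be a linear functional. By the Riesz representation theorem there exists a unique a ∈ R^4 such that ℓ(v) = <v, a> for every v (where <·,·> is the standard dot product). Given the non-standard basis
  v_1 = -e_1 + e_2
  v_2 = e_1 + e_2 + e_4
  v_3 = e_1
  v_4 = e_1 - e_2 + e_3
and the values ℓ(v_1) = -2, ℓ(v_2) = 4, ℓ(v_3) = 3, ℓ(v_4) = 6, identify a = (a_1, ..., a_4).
a = (3, 1, 4, 0)

Write a = (a_1, ..., a_4) in the standard basis. For each basis vector v_i, ℓ(v_i) = <v_i, a> is a linear equation in the a_j's. Collect the n equations into a matrix system V a = ℓ, where row i of V is v_i (expressed in the standard basis). Since V is invertible (lower-triangular with 1s on the diagonal, up to permutation), solve by back-substitution:
  V =
[[-1, 1, 0, 0],
 [1, 1, 0, 1],
 [1, 0, 0, 0],
 [1, -1, 1, 0]]
  V a = (-2, 4, 3, 6)
Solving gives a = (3, 1, 4, 0).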